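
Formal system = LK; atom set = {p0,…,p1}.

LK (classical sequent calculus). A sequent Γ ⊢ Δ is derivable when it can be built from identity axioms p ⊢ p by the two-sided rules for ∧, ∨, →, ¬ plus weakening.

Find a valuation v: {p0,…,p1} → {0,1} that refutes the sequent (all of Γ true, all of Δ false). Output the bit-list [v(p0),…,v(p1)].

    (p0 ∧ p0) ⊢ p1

Search for a countermodel by truth-table:
  v=00: Γ:[(p0 ∧ p0)=F] Δ:[p1=F] refutes=False
  v=01: Γ:[(p0 ∧ p0)=F] Δ:[p1=T] refutes=False
  v=10: Γ:[(p0 ∧ p0)=T] Δ:[p1=F] refutes=True  ← countermodel

Result: [1, 0]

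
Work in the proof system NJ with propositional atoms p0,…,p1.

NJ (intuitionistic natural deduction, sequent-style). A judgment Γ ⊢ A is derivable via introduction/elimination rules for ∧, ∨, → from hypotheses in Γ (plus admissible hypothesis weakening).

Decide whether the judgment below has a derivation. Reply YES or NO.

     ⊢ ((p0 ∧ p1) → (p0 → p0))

Derivation (root first):
[→I]  ⊢ ((p0 ∧ p1) → (p0 → p0))
  [→I] (p0 ∧ p1) ⊢ (p0 → p0)
    [Wk] p0, (p0 ∧ p1) ⊢ p0
      [Ax] p0 ⊢ p0

Result: YES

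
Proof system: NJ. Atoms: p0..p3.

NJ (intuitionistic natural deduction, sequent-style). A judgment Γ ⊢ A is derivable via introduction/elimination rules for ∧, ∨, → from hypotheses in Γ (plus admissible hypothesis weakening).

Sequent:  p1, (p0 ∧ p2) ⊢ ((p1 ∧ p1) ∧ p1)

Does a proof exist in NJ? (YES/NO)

Derivation (root first):
[∧I] p1, (p0 ∧ p2) ⊢ ((p1 ∧ p1) ∧ p1)
  [∧I] p1 ⊢ (p1 ∧ p1)
    [Ax] p1 ⊢ p1
    [Ax] p1 ⊢ p1
  [Wk] p1, (p0 ∧ p2) ⊢ p1
    [Ax] p1 ⊢ p1

Result: YES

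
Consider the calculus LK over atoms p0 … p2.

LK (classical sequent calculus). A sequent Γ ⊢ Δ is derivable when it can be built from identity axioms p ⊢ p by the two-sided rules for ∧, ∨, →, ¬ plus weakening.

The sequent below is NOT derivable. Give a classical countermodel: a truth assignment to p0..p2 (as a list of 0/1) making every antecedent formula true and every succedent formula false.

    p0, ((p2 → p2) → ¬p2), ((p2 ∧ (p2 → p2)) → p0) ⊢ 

Search for a countermodel by truth-table:
  v=000: Γ:[p0=F, ((p2 → p2) → ¬p2)=T, ((p2 ∧ (p2 → p2)) → p0)=T] Δ:[] refutes=False
  v=001: Γ:[p0=F, ((p2 → p2) → ¬p2)=F, ((p2 ∧ (p2 → p2)) → p0)=F] Δ:[] refutes=False
  v=010: Γ:[p0=F, ((p2 → p2) → ¬p2)=T, ((p2 ∧ (p2 → p2)) → p0)=T] Δ:[] refutes=False
  v=011: Γ:[p0=F, ((p2 → p2) → ¬p2)=F, ((p2 ∧ (p2 → p2)) → p0)=F] Δ:[] refutes=False
  v=100: Γ:[p0=T, ((p2 → p2) → ¬p2)=T, ((p2 ∧ (p2 → p2)) → p0)=T] Δ:[] refutes=True  ← countermodel

Result: [1, 0, 0]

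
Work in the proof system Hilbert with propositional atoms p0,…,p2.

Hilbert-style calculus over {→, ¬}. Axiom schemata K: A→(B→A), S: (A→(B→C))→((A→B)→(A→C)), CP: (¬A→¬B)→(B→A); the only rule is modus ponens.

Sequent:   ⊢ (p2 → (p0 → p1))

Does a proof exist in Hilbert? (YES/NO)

Truth-table refutation:
  v=000: Γ:[] Δ:[(p2 → (p0 → p1))=T] refutes=False
  v=001: Γ:[] Δ:[(p2 → (p0 → p1))=T] refutes=False
  v=010: Γ:[] Δ:[(p2 → (p0 → p1))=T] refutes=False
  v=011: Γ:[] Δ:[(p2 → (p0 → p1))=T] refutes=False
  v=100: Γ:[] Δ:[(p2 → (p0 → p1))=T] refutes=False
  v=101: Γ:[] Δ:[(p2 → (p0 → p1))=F] refutes=True  ← countermodel

Result: NO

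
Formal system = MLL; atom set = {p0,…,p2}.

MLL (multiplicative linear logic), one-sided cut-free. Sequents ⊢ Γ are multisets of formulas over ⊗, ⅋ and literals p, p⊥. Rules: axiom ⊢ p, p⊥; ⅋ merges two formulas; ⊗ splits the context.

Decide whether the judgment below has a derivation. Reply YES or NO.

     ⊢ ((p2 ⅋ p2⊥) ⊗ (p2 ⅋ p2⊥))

Derivation trace:
[⊗]  ⊢ ((p2 ⅋ p2⊥) ⊗ (p2 ⅋ p2⊥))
  [⅋]  ⊢ (p2 ⅋ p2⊥)
    [Ax]  ⊢ p2, p2⊥
  [⅋]  ⊢ (p2 ⅋ p2⊥)
    [Ax]  ⊢ p2, p2⊥

Result: YES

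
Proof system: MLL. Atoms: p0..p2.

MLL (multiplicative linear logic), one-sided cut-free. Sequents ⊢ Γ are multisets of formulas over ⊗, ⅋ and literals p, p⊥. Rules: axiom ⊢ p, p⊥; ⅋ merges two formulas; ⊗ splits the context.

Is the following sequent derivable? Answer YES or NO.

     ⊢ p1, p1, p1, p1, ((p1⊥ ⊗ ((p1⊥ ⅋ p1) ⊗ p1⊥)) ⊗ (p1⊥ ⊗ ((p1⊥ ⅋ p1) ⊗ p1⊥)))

Derivation (root first):
[⊗]  ⊢ p1, p1, p1, p1, ((p1⊥ ⊗ ((p1⊥ ⅋ p1) ⊗ p1⊥)) ⊗ (p1⊥ ⊗ ((p1⊥ ⅋ p1) ⊗ p1⊥)))
  [⊗]  ⊢ p1, p1, (p1⊥ ⊗ ((p1⊥ ⅋ p1) ⊗ p1⊥))
    [Ax]  ⊢ p1, p1⊥
    [⊗]  ⊢ p1, ((p1⊥ ⅋ p1) ⊗ p1⊥)
      [⅋]  ⊢ (p1⊥ ⅋ p1)
        [Ax]  ⊢ p1, p1⊥
      [Ax]  ⊢ p1, p1⊥
  [⊗]  ⊢ p1, p1, (p1⊥ ⊗ ((p1⊥ ⅋ p1) ⊗ p1⊥))
    [Ax]  ⊢ p1, p1⊥
    [⊗]  ⊢ p1, ((p1⊥ ⅋ p1) ⊗ p1⊥)
      [⅋]  ⊢ (p1⊥ ⅋ p1)
        [Ax]  ⊢ p1, p1⊥
      [Ax]  ⊢ p1, p1⊥

Result: YES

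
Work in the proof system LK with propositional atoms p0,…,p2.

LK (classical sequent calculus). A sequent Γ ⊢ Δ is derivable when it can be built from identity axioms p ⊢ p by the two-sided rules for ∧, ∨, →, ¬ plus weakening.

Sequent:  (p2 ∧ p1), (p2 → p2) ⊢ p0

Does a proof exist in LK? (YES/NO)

Truth-table refutation:
  v=000: Γ:[(p2 ∧ p1)=F, (p2 → p2)=T] Δ:[p0=F] refutes=False
  v=001: Γ:[(p2 ∧ p1)=F, (p2 → p2)=T] Δ:[p0=F] refutes=False
  v=010: Γ:[(p2 ∧ p1)=F, (p2 → p2)=T] Δ:[p0=F] refutes=False
  v=011: Γ:[(p2 ∧ p1)=T, (p2 → p2)=T] Δ:[p0=F] refutes=True  ← countermodel

Result: NO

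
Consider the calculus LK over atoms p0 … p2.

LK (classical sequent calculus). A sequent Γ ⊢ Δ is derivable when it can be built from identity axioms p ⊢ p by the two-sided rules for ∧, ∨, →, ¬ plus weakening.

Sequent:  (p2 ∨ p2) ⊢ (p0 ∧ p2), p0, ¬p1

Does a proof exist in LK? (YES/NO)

Search for a countermodel by truth-table:
  v=000: Γ:[(p2 ∨ p2)=F] Δ:[(p0 ∧ p2)=F, p0=F, ¬p1=T] refutes=False
  v=001: Γ:[(p2 ∨ p2)=T] Δ:[(p0 ∧ p2)=F, p0=F, ¬p1=T] refutes=False
  v=010: Γ:[(p2 ∨ p2)=F] Δ:[(p0 ∧ p2)=F, p0=F, ¬p1=F] refutes=False
  v=011: Γ:[(p2 ∨ p2)=T] Δ:[(p0 ∧ p2)=F, p0=F, ¬p1=F] refutes=True  ← countermodel

Result: NO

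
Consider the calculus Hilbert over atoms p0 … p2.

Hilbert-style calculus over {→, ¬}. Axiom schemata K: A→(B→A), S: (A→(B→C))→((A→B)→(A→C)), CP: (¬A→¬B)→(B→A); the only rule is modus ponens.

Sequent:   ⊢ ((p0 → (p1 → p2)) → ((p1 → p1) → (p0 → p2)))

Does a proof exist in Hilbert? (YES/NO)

Enumerate valuations to refute Γ ⊢ Δ:
  v=000: Γ:[] Δ:[((p0 → (p1 → p2)) → ((p1 → p1) → (p0 → p2)))=T] refutes=False
  v=001: Γ:[] Δ:[((p0 → (p1 → p2)) → ((p1 → p1) → (p0 → p2)))=T] refutes=False
  v=010: Γ:[] Δ:[((p0 → (p1 → p2)) → ((p1 → p1) → (p0 → p2)))=T] refutes=False
  v=011: Γ:[] Δ:[((p0 → (p1 → p2)) → ((p1 → p1) → (p0 → p2)))=T] refutes=False
  v=100: Γ:[] Δ:[((p0 → (p1 → p2)) → ((p1 → p1) → (p0 → p2)))=F] refutes=True  ← countermodel

Result: NO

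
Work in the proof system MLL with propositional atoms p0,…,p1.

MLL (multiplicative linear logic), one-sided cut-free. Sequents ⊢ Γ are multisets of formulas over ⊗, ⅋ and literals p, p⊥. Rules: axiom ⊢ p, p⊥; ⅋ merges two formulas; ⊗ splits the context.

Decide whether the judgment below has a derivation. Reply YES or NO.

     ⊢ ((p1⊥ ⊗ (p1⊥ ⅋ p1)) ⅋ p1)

Proof tree:
[⅋]  ⊢ ((p1⊥ ⊗ (p1⊥ ⅋ p1)) ⅋ p1)
  [⊗]  ⊢ p1, (p1⊥ ⊗ (p1⊥ ⅋ p1))
    [Ax]  ⊢ p1, p1⊥
    [⅋]  ⊢ (p1⊥ ⅋ p1)
      [Ax]  ⊢ p1, p1⊥

Result: YES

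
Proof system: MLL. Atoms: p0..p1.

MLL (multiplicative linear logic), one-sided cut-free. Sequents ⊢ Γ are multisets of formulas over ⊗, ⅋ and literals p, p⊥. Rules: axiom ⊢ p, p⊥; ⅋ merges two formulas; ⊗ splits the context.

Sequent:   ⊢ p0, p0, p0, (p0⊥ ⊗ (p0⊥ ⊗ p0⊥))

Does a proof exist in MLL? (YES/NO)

Derivation trace:
[⊗]  ⊢ p0, p0, p0, (p0⊥ ⊗ (p0⊥ ⊗ p0⊥))
  [Ax]  ⊢ p0, p0⊥
  [⊗]  ⊢ p0, p0, (p0⊥ ⊗ p0⊥)
    [Ax]  ⊢ p0, p0⊥
    [Ax]  ⊢ p0, p0⊥

Result: YES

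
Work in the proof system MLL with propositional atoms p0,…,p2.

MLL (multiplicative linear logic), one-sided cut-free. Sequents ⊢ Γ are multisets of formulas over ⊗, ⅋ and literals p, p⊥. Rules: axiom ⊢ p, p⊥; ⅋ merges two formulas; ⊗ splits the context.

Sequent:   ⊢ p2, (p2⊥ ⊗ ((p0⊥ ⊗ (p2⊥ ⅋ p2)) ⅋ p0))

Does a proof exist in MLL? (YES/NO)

Derivation (root first):
[⊗]  ⊢ p2, (p2⊥ ⊗ ((p0⊥ ⊗ (p2⊥ ⅋ p2)) ⅋ p0))
  [Ax]  ⊢ p2, p2⊥
  [⅋]  ⊢ ((p0⊥ ⊗ (p2⊥ ⅋ p2)) ⅋ p0)
    [⊗]  ⊢ p0, (p0⊥ ⊗ (p2⊥ ⅋ p2))
      [Ax]  ⊢ p0, p0⊥
      [⅋]  ⊢ (p2⊥ ⅋ p2)
        [Ax]  ⊢ p2, p2⊥

Result: YES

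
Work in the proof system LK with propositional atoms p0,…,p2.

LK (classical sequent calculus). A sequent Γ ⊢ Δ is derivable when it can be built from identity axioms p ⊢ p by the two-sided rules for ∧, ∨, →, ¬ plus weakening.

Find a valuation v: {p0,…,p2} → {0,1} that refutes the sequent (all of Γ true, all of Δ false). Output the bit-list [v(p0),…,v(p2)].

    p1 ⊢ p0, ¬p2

Enumerate valuations to refute Γ ⊢ Δ:
  v=000: Γ:[p1=F] Δ:[p0=F, ¬p2=T] refutes=False
  v=001: Γ:[p1=F] Δ:[p0=F, ¬p2=F] refutes=False
  v=010: Γ:[p1=T] Δ:[p0=F, ¬p2=T] refutes=False
  v=011: Γ:[p1=T] Δ:[p0=F, ¬p2=F] refutes=True  ← countermodel

Result: [0, 1, 1]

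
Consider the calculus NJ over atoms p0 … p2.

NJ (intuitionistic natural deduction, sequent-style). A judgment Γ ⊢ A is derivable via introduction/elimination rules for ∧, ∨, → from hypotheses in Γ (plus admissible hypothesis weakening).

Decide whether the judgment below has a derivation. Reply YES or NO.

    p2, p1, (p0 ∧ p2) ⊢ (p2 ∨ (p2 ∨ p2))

Proof tree:
[Wk] p2, p1, (p0 ∧ p2) ⊢ (p2 ∨ (p2 ∨ p2))
  [∨I₂] p2, p1 ⊢ (p2 ∨ (p2 ∨ p2))
    [Wk] p2, p1 ⊢ (p2 ∨ p2)
      [∨I₁] p2 ⊢ (p2 ∨ p2)
        [Ax] p2 ⊢ p2

Result: YES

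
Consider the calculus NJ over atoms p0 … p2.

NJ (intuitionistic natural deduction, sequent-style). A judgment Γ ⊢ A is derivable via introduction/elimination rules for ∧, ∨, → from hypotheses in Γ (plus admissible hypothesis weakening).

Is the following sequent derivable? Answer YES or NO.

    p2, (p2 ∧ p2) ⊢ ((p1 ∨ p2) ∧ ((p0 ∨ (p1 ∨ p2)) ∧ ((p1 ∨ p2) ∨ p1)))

Derivation trace:
[∧I] p2, (p2 ∧ p2) ⊢ ((p1 ∨ p2) ∧ ((p0 ∨ (p1 ∨ p2)) ∧ ((p1 ∨ p2) ∨ p1)))
  [Wk] p2, (p2 ∧ p2) ⊢ (p1 ∨ p2)
    [∨I₂] p2 ⊢ (p1 ∨ p2)
      [Ax] p2 ⊢ p2
  [∧I] p2 ⊢ ((p0 ∨ (p1 ∨ p2)) ∧ ((p1 ∨ p2) ∨ p1))
    [∨I₂] p2 ⊢ (p0 ∨ (p1 ∨ p2))
      [∨I₂] p2 ⊢ (p1 ∨ p2)
        [Ax] p2 ⊢ p2
    [∨I₁] p2 ⊢ ((p1 ∨ p2) ∨ p1)
      [∨I₂] p2 ⊢ (p1 ∨ p2)
        [Ax] p2 ⊢ p2

Result: YES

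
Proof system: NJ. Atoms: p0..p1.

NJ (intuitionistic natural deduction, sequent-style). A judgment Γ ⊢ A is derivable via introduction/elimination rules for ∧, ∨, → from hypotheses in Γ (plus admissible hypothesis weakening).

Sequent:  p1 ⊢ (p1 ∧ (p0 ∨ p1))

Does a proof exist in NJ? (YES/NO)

Derivation (root first):
[∧I] p1 ⊢ (p1 ∧ (p0 ∨ p1))
  [Ax] p1 ⊢ p1
  [∨I₂] p1 ⊢ (p0 ∨ p1)
    [Ax] p1 ⊢ p1

Result: YES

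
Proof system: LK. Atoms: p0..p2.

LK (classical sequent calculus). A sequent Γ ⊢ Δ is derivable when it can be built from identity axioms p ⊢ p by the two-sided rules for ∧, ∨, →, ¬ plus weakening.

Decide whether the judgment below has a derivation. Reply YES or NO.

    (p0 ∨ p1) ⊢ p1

Search for a countermodel by truth-table:
  v=000: Γ:[(p0 ∨ p1)=F] Δ:[p1=F] refutes=False
  v=001: Γ:[(p0 ∨ p1)=F] Δ:[p1=F] refutes=False
  v=010: Γ:[(p0 ∨ p1)=T] Δ:[p1=T] refutes=False
  v=011: Γ:[(p0 ∨ p1)=T] Δ:[p1=T] refutes=False
  v=100: Γ:[(p0 ∨ p1)=T] Δ:[p1=F] refutes=True  ← countermodel

Result: NO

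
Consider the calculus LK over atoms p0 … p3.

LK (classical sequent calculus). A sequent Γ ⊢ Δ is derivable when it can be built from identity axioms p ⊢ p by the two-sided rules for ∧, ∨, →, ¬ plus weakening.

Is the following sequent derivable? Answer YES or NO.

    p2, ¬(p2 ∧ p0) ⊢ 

Search for a countermodel by truth-table:
  v=0000: Γ:[p2=F, ¬(p2 ∧ p0)=T] Δ:[] refutes=False
  v=0001: Γ:[p2=F, ¬(p2 ∧ p0)=T] Δ:[] refutes=False
  v=0010: Γ:[p2=T, ¬(p2 ∧ p0)=T] Δ:[] refutes=True  ← countermodel

Result: NO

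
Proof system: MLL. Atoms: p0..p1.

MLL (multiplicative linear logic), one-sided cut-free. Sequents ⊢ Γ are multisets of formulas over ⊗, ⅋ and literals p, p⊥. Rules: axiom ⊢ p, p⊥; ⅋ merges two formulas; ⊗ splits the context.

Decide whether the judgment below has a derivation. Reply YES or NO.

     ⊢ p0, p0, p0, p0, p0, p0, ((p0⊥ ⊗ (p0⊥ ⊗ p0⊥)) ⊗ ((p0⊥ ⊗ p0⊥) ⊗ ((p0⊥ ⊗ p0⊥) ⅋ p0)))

Derivation trace:
[⊗]  ⊢ p0, p0, p0, p0, p0, p0, ((p0⊥ ⊗ (p0⊥ ⊗ p0⊥)) ⊗ ((p0⊥ ⊗ p0⊥) ⊗ ((p0⊥ ⊗ p0⊥) ⅋ p0)))
  [⊗]  ⊢ p0, p0, p0, (p0⊥ ⊗ (p0⊥ ⊗ p0⊥))
    [Ax]  ⊢ p0, p0⊥
    [⊗]  ⊢ p0, p0, (p0⊥ ⊗ p0⊥)
      [Ax]  ⊢ p0, p0⊥
      [Ax]  ⊢ p0, p0⊥
  [⊗]  ⊢ p0, p0, p0, ((p0⊥ ⊗ p0⊥) ⊗ ((p0⊥ ⊗ p0⊥) ⅋ p0))
    [⊗]  ⊢ p0, p0, (p0⊥ ⊗ p0⊥)
      [Ax]  ⊢ p0, p0⊥
      [Ax]  ⊢ p0, p0⊥
    [⅋]  ⊢ p0, ((p0⊥ ⊗ p0⊥) ⅋ p0)
      [⊗]  ⊢ p0, p0, (p0⊥ ⊗ p0⊥)
        [Ax]  ⊢ p0, p0⊥
        [Ax]  ⊢ p0, p0⊥

Result: YES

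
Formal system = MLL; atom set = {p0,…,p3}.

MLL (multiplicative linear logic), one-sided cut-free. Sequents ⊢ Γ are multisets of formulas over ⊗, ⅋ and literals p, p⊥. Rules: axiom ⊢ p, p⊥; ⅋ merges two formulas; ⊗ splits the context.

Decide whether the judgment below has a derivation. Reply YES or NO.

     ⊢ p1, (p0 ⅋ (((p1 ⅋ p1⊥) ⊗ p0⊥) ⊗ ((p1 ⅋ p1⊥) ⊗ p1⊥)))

Proof tree:
[⅋]  ⊢ p1, (p0 ⅋ (((p1 ⅋ p1⊥) ⊗ p0⊥) ⊗ ((p1 ⅋ p1⊥) ⊗ p1⊥)))
  [⊗]  ⊢ p0, p1, (((p1 ⅋ p1⊥) ⊗ p0⊥) ⊗ ((p1 ⅋ p1⊥) ⊗ p1⊥))
    [⊗]  ⊢ p0, ((p1 ⅋ p1⊥) ⊗ p0⊥)
      [⅋]  ⊢ (p1 ⅋ p1⊥)
        [Ax]  ⊢ p1, p1⊥
      [Ax]  ⊢ p0, p0⊥
    [⊗]  ⊢ p1, ((p1 ⅋ p1⊥) ⊗ p1⊥)
      [⅋]  ⊢ (p1 ⅋ p1⊥)
        [Ax]  ⊢ p1, p1⊥
      [Ax]  ⊢ p1, p1⊥

Result: YES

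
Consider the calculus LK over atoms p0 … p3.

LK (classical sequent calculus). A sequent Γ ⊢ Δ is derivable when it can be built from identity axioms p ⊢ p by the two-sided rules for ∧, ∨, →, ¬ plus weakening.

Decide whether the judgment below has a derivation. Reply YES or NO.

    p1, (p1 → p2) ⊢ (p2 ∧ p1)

Derivation (root first):
[→L] p1, (p1 → p2) ⊢ (p2 ∧ p1)
  [Ax] p1 ⊢ p1
  [∧R] p1, p2 ⊢ (p2 ∧ p1)
    [Ax] p2 ⊢ p2
    [Ax] p1 ⊢ p1

Result: YES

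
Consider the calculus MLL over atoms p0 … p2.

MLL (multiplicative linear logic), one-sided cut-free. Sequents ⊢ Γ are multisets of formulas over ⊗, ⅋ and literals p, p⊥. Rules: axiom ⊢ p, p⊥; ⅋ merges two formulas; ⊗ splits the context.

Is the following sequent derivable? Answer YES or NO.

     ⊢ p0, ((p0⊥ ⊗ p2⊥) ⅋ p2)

Derivation trace:
[⅋]  ⊢ p0, ((p0⊥ ⊗ p2⊥) ⅋ p2)
  [⊗]  ⊢ p0, p2, (p0⊥ ⊗ p2⊥)
    [Ax]  ⊢ p0, p0⊥
    [Ax]  ⊢ p2, p2⊥

Result: YES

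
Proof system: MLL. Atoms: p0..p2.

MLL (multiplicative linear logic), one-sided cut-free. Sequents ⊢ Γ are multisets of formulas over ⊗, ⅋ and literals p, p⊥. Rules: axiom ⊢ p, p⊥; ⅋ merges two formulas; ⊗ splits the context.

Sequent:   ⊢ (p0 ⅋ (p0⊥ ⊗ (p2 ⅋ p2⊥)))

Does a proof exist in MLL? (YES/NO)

Derivation trace:
[⅋]  ⊢ (p0 ⅋ (p0⊥ ⊗ (p2 ⅋ p2⊥)))
  [⊗]  ⊢ p0, (p0⊥ ⊗ (p2 ⅋ p2⊥))
    [Ax]  ⊢ p0, p0⊥
    [⅋]  ⊢ (p2 ⅋ p2⊥)
      [Ax]  ⊢ p2, p2⊥

Result: YES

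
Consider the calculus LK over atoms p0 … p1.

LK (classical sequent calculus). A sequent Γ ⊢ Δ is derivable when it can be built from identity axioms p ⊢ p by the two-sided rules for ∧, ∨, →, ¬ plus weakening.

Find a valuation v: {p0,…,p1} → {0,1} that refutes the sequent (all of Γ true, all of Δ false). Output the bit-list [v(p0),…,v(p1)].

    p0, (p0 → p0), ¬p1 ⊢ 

Truth-table refutation:
  v=00: Γ:[p0=F, (p0 → p0)=T, ¬p1=T] Δ:[] refutes=False
  v=01: Γ:[p0=F, (p0 → p0)=T, ¬p1=F] Δ:[] refutes=False
  v=10: Γ:[p0=T, (p0 → p0)=T, ¬p1=T] Δ:[] refutes=True  ← countermodel

Result: [1, 0]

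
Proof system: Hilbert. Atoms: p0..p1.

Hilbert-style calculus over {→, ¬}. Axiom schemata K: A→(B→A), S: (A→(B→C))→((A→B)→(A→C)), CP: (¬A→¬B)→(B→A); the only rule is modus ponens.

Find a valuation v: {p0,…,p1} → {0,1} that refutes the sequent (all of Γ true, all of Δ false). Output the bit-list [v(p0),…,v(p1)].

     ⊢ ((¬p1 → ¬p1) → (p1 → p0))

Search for a countermodel by truth-table:
  v=00: Γ:[] Δ:[((¬p1 → ¬p1) → (p1 → p0))=T] refutes=False
  v=01: Γ:[] Δ:[((¬p1 → ¬p1) → (p1 → p0))=F] refutes=True  ← countermodel

Result: [0, 1]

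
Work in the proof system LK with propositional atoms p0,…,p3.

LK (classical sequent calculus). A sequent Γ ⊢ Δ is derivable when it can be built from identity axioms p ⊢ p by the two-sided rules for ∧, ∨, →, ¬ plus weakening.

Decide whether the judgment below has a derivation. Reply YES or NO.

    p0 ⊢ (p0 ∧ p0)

Derivation (root first):
[∧R] p0 ⊢ (p0 ∧ p0)
  [Ax] p0 ⊢ p0
  [WL] p0, p0 ⊢ p0
    [Ax] p0 ⊢ p0

Result: YES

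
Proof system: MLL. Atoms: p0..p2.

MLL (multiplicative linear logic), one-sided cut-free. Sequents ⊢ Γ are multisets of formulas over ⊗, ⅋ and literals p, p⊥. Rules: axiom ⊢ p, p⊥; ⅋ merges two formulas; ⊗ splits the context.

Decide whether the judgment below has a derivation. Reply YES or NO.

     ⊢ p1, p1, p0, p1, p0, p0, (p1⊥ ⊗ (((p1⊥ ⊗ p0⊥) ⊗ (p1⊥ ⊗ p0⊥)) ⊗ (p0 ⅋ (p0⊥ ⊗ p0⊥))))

Derivation (root first):
[⊗]  ⊢ p1, p1, p0, p1, p0, p0, (p1⊥ ⊗ (((p1⊥ ⊗ p0⊥) ⊗ (p1⊥ ⊗ p0⊥)) ⊗ (p0 ⅋ (p0⊥ ⊗ p0⊥))))
  [Ax]  ⊢ p1, p1⊥
  [⊗]  ⊢ p1, p0, p1, p0, p0, (((p1⊥ ⊗ p0⊥) ⊗ (p1⊥ ⊗ p0⊥)) ⊗ (p0 ⅋ (p0⊥ ⊗ p0⊥)))
    [⊗]  ⊢ p1, p0, p1, p0, ((p1⊥ ⊗ p0⊥) ⊗ (p1⊥ ⊗ p0⊥))
      [⊗]  ⊢ p1, p0, (p1⊥ ⊗ p0⊥)
        [Ax]  ⊢ p1, p1⊥
        [Ax]  ⊢ p0, p0⊥
      [⊗]  ⊢ p1, p0, (p1⊥ ⊗ p0⊥)
        [Ax]  ⊢ p1, p1⊥
        [Ax]  ⊢ p0, p0⊥
    [⅋]  ⊢ p0, (p0 ⅋ (p0⊥ ⊗ p0⊥))
      [⊗]  ⊢ p0, p0, (p0⊥ ⊗ p0⊥)
        [Ax]  ⊢ p0, p0⊥
        [Ax]  ⊢ p0, p0⊥

Result: YES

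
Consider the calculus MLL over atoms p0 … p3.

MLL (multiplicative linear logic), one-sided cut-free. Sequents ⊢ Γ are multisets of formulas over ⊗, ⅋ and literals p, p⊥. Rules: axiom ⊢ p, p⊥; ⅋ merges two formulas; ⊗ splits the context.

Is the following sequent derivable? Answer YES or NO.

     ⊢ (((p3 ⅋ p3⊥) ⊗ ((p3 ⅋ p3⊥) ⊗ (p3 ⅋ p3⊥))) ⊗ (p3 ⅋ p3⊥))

Derivation trace:
[⊗]  ⊢ (((p3 ⅋ p3⊥) ⊗ ((p3 ⅋ p3⊥) ⊗ (p3 ⅋ p3⊥))) ⊗ (p3 ⅋ p3⊥))
  [⊗]  ⊢ ((p3 ⅋ p3⊥) ⊗ ((p3 ⅋ p3⊥) ⊗ (p3 ⅋ p3⊥)))
    [⅋]  ⊢ (p3 ⅋ p3⊥)
      [Ax]  ⊢ p3, p3⊥
    [⊗]  ⊢ ((p3 ⅋ p3⊥) ⊗ (p3 ⅋ p3⊥))
      [⅋]  ⊢ (p3 ⅋ p3⊥)
        [Ax]  ⊢ p3, p3⊥
      [⅋]  ⊢ (p3 ⅋ p3⊥)
        [Ax]  ⊢ p3, p3⊥
  [⅋]  ⊢ (p3 ⅋ p3⊥)
    [Ax]  ⊢ p3, p3⊥

Result: YES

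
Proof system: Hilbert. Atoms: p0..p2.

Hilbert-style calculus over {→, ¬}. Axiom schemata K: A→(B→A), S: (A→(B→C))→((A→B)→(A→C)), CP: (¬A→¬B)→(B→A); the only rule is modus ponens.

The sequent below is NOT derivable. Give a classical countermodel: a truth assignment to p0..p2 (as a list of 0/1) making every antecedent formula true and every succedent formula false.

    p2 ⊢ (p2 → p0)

Enumerate valuations to refute Γ ⊢ Δ:
  v=000: Γ:[p2=F] Δ:[(p2 → p0)=T] refutes=False
  v=001: Γ:[p2=T] Δ:[(p2 → p0)=F] refutes=True  ← countermodel

Result: [0, 0, 1]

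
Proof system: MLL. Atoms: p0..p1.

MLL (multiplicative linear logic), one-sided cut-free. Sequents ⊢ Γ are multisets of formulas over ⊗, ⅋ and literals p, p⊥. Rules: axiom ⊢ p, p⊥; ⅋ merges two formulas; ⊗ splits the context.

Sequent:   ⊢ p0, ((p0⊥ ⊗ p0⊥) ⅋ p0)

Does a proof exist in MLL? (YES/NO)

Proof tree:
[⅋]  ⊢ p0, ((p0⊥ ⊗ p0⊥) ⅋ p0)
  [⊗]  ⊢ p0, p0, (p0⊥ ⊗ p0⊥)
    [Ax]  ⊢ p0, p0⊥
    [Ax]  ⊢ p0, p0⊥

Result: YES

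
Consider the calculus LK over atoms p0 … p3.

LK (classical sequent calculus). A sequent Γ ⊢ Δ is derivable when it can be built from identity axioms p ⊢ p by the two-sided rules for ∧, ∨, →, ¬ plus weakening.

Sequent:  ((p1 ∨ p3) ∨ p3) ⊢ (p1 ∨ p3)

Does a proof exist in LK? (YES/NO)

Derivation (root first):
[∨R] ((p1 ∨ p3) ∨ p3) ⊢ (p1 ∨ p3)
  [∨L] ((p1 ∨ p3) ∨ p3) ⊢ p1, p3
    [∨L] (p1 ∨ p3) ⊢ p1, p3
      [Ax] p1 ⊢ p1
      [Ax] p3 ⊢ p3
    [Ax] p3 ⊢ p3

Result: YES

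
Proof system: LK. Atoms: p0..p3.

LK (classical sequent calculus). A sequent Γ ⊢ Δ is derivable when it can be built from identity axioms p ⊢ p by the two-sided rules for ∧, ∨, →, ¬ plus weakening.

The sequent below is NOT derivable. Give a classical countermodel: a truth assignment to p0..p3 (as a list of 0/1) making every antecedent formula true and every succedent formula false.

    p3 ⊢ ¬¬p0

Search for a countermodel by truth-table:
  v=0000: Γ:[p3=F] Δ:[¬¬p0=F] refutes=False
  v=0001: Γ:[p3=T] Δ:[¬¬p0=F] refutes=True  ← countermodel

Result: [0, 0, 0, 1]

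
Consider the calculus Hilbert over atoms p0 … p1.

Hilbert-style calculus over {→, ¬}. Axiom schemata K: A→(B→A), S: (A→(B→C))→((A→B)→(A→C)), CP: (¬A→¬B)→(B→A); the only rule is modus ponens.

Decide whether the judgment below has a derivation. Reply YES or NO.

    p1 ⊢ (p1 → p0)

Truth-table refutation:
  v=00: Γ:[p1=F] Δ:[(p1 → p0)=T] refutes=False
  v=01: Γ:[p1=T] Δ:[(p1 → p0)=F] refutes=True  ← countermodel

Result: NO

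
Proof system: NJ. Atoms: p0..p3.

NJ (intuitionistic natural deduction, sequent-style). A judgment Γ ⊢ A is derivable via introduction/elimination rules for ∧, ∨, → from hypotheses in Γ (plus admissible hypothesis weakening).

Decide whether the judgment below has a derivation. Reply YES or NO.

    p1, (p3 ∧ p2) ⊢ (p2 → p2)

Derivation trace:
[Wk] p1, (p3 ∧ p2) ⊢ (p2 → p2)
  [Wk] p1 ⊢ (p2 → p2)
    [→I]  ⊢ (p2 → p2)
      [Ax] p2 ⊢ p2

Result: YES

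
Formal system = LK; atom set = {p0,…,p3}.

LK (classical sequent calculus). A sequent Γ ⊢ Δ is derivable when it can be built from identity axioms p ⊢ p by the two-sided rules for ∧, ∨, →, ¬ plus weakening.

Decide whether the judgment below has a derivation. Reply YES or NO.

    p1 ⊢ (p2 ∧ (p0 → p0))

Search for a countermodel by truth-table:
  v=0000: Γ:[p1=F] Δ:[(p2 ∧ (p0 → p0))=F] refutes=False
  v=0001: Γ:[p1=F] Δ:[(p2 ∧ (p0 → p0))=F] refutes=False
  v=0010: Γ:[p1=F] Δ:[(p2 ∧ (p0 → p0))=T] refutes=False
  v=0011: Γ:[p1=F] Δ:[(p2 ∧ (p0 → p0))=T] refutes=False
  v=0100: Γ:[p1=T] Δ:[(p2 ∧ (p0 → p0))=F] refutes=True  ← countermodel

Result: NO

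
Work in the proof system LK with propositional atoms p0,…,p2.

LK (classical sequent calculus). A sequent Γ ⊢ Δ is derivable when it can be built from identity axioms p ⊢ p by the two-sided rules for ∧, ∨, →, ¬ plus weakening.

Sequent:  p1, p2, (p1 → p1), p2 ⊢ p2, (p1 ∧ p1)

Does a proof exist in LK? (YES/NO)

Derivation trace:
[WL] p1, p2, (p1 → p1), p2 ⊢ p2, (p1 ∧ p1)
  [∧R] p1, p2, (p1 → p1) ⊢ p2, (p1 ∧ p1)
    [WR] p2 ⊢ p2, p1
      [Ax] p2 ⊢ p2
    [→L] p1, (p1 → p1) ⊢ p1
      [Ax] p1 ⊢ p1
      [Ax] p1 ⊢ p1

Result: YES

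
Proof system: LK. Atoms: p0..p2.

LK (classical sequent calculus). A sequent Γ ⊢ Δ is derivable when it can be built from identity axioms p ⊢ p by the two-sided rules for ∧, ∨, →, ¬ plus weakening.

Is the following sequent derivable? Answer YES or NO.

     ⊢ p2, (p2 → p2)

Derivation (root first):
[→R]  ⊢ p2, (p2 → p2)
  [WR] p2 ⊢ p2, p2
    [Ax] p2 ⊢ p2

Result: YES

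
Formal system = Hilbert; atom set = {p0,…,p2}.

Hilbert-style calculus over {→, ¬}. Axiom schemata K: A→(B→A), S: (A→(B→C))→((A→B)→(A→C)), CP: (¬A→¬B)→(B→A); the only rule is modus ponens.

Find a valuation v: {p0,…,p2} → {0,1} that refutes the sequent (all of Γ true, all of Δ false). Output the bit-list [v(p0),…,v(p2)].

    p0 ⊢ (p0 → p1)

Enumerate valuations to refute Γ ⊢ Δ:
  v=000: Γ:[p0=F] Δ:[(p0 → p1)=T] refutes=False
  v=001: Γ:[p0=F] Δ:[(p0 → p1)=T] refutes=False
  v=010: Γ:[p0=F] Δ:[(p0 → p1)=T] refutes=False
  v=011: Γ:[p0=F] Δ:[(p0 → p1)=T] refutes=False
  v=100: Γ:[p0=T] Δ:[(p0 → p1)=F] refutes=True  ← countermodel

Result: [1, 0, 0]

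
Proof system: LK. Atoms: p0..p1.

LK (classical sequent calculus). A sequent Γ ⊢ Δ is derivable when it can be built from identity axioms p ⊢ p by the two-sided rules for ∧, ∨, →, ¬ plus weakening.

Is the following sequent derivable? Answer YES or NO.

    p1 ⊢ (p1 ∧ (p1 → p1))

Proof tree:
[∧R] p1 ⊢ (p1 ∧ (p1 → p1))
  [Ax] p1 ⊢ p1
  [→R]  ⊢ (p1 → p1)
    [Ax] p1 ⊢ p1

Result: YES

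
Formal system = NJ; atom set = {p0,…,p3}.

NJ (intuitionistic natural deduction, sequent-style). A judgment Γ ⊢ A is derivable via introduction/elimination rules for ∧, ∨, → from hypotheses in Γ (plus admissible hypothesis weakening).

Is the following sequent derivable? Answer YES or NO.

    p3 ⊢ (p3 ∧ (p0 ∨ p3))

Derivation trace:
[∧I] p3 ⊢ (p3 ∧ (p0 ∨ p3))
  [Ax] p3 ⊢ p3
  [∨I₂] p3 ⊢ (p0 ∨ p3)
    [Ax] p3 ⊢ p3

Result: YES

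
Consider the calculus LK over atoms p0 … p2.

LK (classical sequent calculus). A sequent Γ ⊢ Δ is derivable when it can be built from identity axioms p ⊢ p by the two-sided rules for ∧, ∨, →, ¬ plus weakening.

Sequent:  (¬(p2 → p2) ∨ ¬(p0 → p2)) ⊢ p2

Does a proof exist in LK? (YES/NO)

Enumerate valuations to refute Γ ⊢ Δ:
  v=000: Γ:[(¬(p2 → p2) ∨ ¬(p0 → p2))=F] Δ:[p2=F] refutes=False
  v=001: Γ:[(¬(p2 → p2) ∨ ¬(p0 → p2))=F] Δ:[p2=T] refutes=False
  v=010: Γ:[(¬(p2 → p2) ∨ ¬(p0 → p2))=F] Δ:[p2=F] refutes=False
  v=011: Γ:[(¬(p2 → p2) ∨ ¬(p0 → p2))=F] Δ:[p2=T] refutes=False
  v=100: Γ:[(¬(p2 → p2) ∨ ¬(p0 → p2))=T] Δ:[p2=F] refutes=True  ← countermodel

Result: NO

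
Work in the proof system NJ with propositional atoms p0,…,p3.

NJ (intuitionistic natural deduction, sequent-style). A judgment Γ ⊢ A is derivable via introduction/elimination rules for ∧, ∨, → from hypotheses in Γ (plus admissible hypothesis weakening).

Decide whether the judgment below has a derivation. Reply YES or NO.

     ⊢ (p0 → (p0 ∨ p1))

Derivation (root first):
[→I]  ⊢ (p0 → (p0 ∨ p1))
  [∨I₁] p0 ⊢ (p0 ∨ p1)
    [Ax] p0 ⊢ p0

Result: YES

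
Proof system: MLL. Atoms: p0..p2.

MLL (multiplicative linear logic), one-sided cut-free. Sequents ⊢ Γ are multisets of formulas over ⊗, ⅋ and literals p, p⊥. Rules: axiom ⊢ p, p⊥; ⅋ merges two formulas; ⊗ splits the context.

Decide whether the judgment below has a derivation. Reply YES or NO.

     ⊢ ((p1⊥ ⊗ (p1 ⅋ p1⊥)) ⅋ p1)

Derivation trace:
[⅋]  ⊢ ((p1⊥ ⊗ (p1 ⅋ p1⊥)) ⅋ p1)
  [⊗]  ⊢ p1, (p1⊥ ⊗ (p1 ⅋ p1⊥))
    [Ax]  ⊢ p1, p1⊥
    [⅋]  ⊢ (p1 ⅋ p1⊥)
      [Ax]  ⊢ p1, p1⊥

Result: YES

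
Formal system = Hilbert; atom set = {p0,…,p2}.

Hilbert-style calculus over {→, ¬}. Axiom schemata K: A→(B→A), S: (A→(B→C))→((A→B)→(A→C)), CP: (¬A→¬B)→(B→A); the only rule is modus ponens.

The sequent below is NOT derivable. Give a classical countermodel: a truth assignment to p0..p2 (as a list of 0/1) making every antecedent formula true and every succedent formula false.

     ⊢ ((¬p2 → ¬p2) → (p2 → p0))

Truth-table refutation:
  v=000: Γ:[] Δ:[((¬p2 → ¬p2) → (p2 → p0))=T] refutes=False
  v=001: Γ:[] Δ:[((¬p2 → ¬p2) → (p2 → p0))=F] refutes=True  ← countermodel

Result: [0, 0, 1]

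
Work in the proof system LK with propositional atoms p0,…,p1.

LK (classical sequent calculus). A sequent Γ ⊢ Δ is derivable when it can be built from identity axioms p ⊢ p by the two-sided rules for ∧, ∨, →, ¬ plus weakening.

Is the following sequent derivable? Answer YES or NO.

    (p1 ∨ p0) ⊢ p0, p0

Enumerate valuations to refute Γ ⊢ Δ:
  v=00: Γ:[(p1 ∨ p0)=F] Δ:[p0=F, p0=F] refutes=False
  v=01: Γ:[(p1 ∨ p0)=T] Δ:[p0=F, p0=F] refutes=True  ← countermodel

Result: NO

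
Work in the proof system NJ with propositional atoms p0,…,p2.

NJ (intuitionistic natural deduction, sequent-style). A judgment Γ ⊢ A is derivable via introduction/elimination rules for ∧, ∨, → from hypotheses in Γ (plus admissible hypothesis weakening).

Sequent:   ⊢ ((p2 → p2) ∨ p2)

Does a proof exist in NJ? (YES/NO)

Proof tree:
[∨I₁]  ⊢ ((p2 → p2) ∨ p2)
  [→I]  ⊢ (p2 → p2)
    [Ax] p2 ⊢ p2

Result: YES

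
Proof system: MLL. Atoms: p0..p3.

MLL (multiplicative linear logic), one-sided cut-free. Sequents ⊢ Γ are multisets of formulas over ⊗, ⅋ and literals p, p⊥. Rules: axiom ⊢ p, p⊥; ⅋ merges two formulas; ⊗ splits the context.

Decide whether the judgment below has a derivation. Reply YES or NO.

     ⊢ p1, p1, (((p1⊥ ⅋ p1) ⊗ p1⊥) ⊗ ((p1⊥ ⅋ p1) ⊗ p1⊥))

Proof tree:
[⊗]  ⊢ p1, p1, (((p1⊥ ⅋ p1) ⊗ p1⊥) ⊗ ((p1⊥ ⅋ p1) ⊗ p1⊥))
  [⊗]  ⊢ p1, ((p1⊥ ⅋ p1) ⊗ p1⊥)
    [⅋]  ⊢ (p1⊥ ⅋ p1)
      [Ax]  ⊢ p1, p1⊥
    [Ax]  ⊢ p1, p1⊥
  [⊗]  ⊢ p1, ((p1⊥ ⅋ p1) ⊗ p1⊥)
    [⅋]  ⊢ (p1⊥ ⅋ p1)
      [Ax]  ⊢ p1, p1⊥
    [Ax]  ⊢ p1, p1⊥

Result: YES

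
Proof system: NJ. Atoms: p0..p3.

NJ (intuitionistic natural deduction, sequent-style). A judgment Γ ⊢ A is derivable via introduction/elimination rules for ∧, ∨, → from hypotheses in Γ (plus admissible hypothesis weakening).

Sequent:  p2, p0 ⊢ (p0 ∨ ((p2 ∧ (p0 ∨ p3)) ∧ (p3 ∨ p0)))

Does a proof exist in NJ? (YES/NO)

Derivation trace:
[∨I₂] p2, p0 ⊢ (p0 ∨ ((p2 ∧ (p0 ∨ p3)) ∧ (p3 ∨ p0)))
  [∧I] p2, p0 ⊢ ((p2 ∧ (p0 ∨ p3)) ∧ (p3 ∨ p0))
    [∧I] p2, p0 ⊢ (p2 ∧ (p0 ∨ p3))
      [Ax] p2 ⊢ p2
      [∨I₁] p0 ⊢ (p0 ∨ p3)
        [Ax] p0 ⊢ p0
    [∨I₂] p0 ⊢ (p3 ∨ p0)
      [Ax] p0 ⊢ p0

Result: YES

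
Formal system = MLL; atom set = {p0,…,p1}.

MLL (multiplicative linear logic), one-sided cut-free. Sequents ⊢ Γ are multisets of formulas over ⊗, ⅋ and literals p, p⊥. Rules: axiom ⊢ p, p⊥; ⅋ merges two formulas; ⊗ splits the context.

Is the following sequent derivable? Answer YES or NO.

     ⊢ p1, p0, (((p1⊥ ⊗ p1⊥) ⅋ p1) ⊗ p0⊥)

Proof tree:
[⊗]  ⊢ p1, p0, (((p1⊥ ⊗ p1⊥) ⅋ p1) ⊗ p0⊥)
  [⅋]  ⊢ p1, ((p1⊥ ⊗ p1⊥) ⅋ p1)
    [⊗]  ⊢ p1, p1, (p1⊥ ⊗ p1⊥)
      [Ax]  ⊢ p1, p1⊥
      [Ax]  ⊢ p1, p1⊥
  [Ax]  ⊢ p0, p0⊥

Result: YES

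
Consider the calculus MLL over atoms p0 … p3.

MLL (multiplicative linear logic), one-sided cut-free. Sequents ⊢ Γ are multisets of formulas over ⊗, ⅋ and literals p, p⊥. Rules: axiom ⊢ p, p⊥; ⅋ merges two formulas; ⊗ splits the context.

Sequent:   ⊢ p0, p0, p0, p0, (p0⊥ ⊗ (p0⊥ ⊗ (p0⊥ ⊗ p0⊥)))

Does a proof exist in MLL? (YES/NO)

Derivation (root first):
[⊗]  ⊢ p0, p0, p0, p0, (p0⊥ ⊗ (p0⊥ ⊗ (p0⊥ ⊗ p0⊥)))
  [Ax]  ⊢ p0, p0⊥
  [⊗]  ⊢ p0, p0, p0, (p0⊥ ⊗ (p0⊥ ⊗ p0⊥))
    [Ax]  ⊢ p0, p0⊥
    [⊗]  ⊢ p0, p0, (p0⊥ ⊗ p0⊥)
      [Ax]  ⊢ p0, p0⊥
      [Ax]  ⊢ p0, p0⊥

Result: YES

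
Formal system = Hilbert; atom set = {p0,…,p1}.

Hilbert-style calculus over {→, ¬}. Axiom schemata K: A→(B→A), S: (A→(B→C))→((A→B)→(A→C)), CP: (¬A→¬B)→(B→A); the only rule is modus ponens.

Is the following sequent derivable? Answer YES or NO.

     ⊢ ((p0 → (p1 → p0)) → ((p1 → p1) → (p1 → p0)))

Truth-table refutation:
  v=00: Γ:[] Δ:[((p0 → (p1 → p0)) → ((p1 → p1) → (p1 → p0)))=T] refutes=False
  v=01: Γ:[] Δ:[((p0 → (p1 → p0)) → ((p1 → p1) → (p1 → p0)))=F] refutes=True  ← countermodel

Result: NO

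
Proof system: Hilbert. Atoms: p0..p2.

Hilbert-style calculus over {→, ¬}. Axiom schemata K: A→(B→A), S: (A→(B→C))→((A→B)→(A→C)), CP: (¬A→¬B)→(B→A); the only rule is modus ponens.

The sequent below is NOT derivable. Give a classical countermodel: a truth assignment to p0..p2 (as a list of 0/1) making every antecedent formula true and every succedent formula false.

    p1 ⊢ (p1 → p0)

Enumerate valuations to refute Γ ⊢ Δ:
  v=000: Γ:[p1=F] Δ:[(p1 → p0)=T] refutes=False
  v=001: Γ:[p1=F] Δ:[(p1 → p0)=T] refutes=False
  v=010: Γ:[p1=T] Δ:[(p1 → p0)=F] refutes=True  ← countermodel

Result: [0, 1, 0]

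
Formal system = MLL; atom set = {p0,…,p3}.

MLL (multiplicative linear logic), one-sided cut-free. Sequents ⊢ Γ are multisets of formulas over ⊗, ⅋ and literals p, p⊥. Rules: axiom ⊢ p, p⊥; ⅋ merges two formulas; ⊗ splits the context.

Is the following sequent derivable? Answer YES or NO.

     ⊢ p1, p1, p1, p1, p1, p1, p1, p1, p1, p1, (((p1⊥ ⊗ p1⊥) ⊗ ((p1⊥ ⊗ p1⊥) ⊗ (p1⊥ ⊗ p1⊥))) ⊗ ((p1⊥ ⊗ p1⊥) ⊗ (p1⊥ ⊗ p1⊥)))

Proof tree:
[⊗]  ⊢ p1, p1, p1, p1, p1, p1, p1, p1, p1, p1, (((p1⊥ ⊗ p1⊥) ⊗ ((p1⊥ ⊗ p1⊥) ⊗ (p1⊥ ⊗ p1⊥))) ⊗ ((p1⊥ ⊗ p1⊥) ⊗ (p1⊥ ⊗ p1⊥)))
  [⊗]  ⊢ p1, p1, p1, p1, p1, p1, ((p1⊥ ⊗ p1⊥) ⊗ ((p1⊥ ⊗ p1⊥) ⊗ (p1⊥ ⊗ p1⊥)))
    [⊗]  ⊢ p1, p1, (p1⊥ ⊗ p1⊥)
      [Ax]  ⊢ p1, p1⊥
      [Ax]  ⊢ p1, p1⊥
    [⊗]  ⊢ p1, p1, p1, p1, ((p1⊥ ⊗ p1⊥) ⊗ (p1⊥ ⊗ p1⊥))
      [⊗]  ⊢ p1, p1, (p1⊥ ⊗ p1⊥)
        [Ax]  ⊢ p1, p1⊥
        [Ax]  ⊢ p1, p1⊥
      [⊗]  ⊢ p1, p1, (p1⊥ ⊗ p1⊥)
        [Ax]  ⊢ p1, p1⊥
        [Ax]  ⊢ p1, p1⊥
  [⊗]  ⊢ p1, p1, p1, p1, ((p1⊥ ⊗ p1⊥) ⊗ (p1⊥ ⊗ p1⊥))
    [⊗]  ⊢ p1, p1, (p1⊥ ⊗ p1⊥)
      [Ax]  ⊢ p1, p1⊥
      [Ax]  ⊢ p1, p1⊥
    [⊗]  ⊢ p1, p1, (p1⊥ ⊗ p1⊥)
      [Ax]  ⊢ p1, p1⊥
      [Ax]  ⊢ p1, p1⊥

Result: YES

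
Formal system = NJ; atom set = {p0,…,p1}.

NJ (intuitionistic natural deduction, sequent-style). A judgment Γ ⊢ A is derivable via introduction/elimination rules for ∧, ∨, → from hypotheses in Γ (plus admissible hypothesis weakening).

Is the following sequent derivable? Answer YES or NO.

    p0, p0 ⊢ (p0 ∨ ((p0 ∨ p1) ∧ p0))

Derivation trace:
[Wk] p0, p0 ⊢ (p0 ∨ ((p0 ∨ p1) ∧ p0))
  [∨I₂] p0 ⊢ (p0 ∨ ((p0 ∨ p1) ∧ p0))
    [∧I] p0 ⊢ ((p0 ∨ p1) ∧ p0)
      [∨I₁] p0 ⊢ (p0 ∨ p1)
        [Ax] p0 ⊢ p0
      [Ax] p0 ⊢ p0

Result: YES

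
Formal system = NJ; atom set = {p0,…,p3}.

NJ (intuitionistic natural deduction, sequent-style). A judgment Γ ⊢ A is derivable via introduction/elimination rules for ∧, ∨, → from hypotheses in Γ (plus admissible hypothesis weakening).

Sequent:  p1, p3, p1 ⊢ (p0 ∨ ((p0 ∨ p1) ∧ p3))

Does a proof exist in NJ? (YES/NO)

Proof tree:
[∨I₂] p1, p3, p1 ⊢ (p0 ∨ ((p0 ∨ p1) ∧ p3))
  [Wk] p1, p3, p1 ⊢ ((p0 ∨ p1) ∧ p3)
    [∧I] p1, p3 ⊢ ((p0 ∨ p1) ∧ p3)
      [∨I₂] p1 ⊢ (p0 ∨ p1)
        [Ax] p1 ⊢ p1
      [Ax] p3 ⊢ p3

Result: YES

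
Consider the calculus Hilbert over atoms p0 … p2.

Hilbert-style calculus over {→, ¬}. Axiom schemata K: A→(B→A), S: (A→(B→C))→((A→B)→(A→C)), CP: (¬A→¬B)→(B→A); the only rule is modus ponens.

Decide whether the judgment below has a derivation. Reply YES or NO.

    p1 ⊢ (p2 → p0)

Enumerate valuations to refute Γ ⊢ Δ:
  v=000: Γ:[p1=F] Δ:[(p2 → p0)=T] refutes=False
  v=001: Γ:[p1=F] Δ:[(p2 → p0)=F] refutes=False
  v=010: Γ:[p1=T] Δ:[(p2 → p0)=T] refutes=False
  v=011: Γ:[p1=T] Δ:[(p2 → p0)=F] refutes=True  ← countermodel

Result: NO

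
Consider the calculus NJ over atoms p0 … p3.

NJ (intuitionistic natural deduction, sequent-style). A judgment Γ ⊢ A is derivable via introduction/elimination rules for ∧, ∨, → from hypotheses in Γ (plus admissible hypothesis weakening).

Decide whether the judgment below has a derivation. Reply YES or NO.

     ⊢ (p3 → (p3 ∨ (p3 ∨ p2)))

Derivation trace:
[→I]  ⊢ (p3 → (p3 ∨ (p3 ∨ p2)))
  [∨I₂] p3 ⊢ (p3 ∨ (p3 ∨ p2))
    [∨I₁] p3 ⊢ (p3 ∨ p2)
      [Ax] p3 ⊢ p3

Result: YES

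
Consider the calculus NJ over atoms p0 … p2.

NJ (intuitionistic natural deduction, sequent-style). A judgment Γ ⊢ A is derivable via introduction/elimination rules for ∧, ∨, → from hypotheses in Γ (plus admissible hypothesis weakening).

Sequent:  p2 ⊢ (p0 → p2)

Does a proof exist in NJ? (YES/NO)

Proof tree:
[→I] p2 ⊢ (p0 → p2)
  [Wk] p2, p0 ⊢ p2
    [Ax] p2 ⊢ p2

Result: YES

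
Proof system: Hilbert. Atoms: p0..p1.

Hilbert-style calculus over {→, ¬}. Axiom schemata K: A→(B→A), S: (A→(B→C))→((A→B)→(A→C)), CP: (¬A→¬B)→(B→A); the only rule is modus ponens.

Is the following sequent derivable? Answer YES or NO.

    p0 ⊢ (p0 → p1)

Enumerate valuations to refute Γ ⊢ Δ:
  v=00: Γ:[p0=F] Δ:[(p0 → p1)=T] refutes=False
  v=01: Γ:[p0=F] Δ:[(p0 → p1)=T] refutes=False
  v=10: Γ:[p0=T] Δ:[(p0 → p1)=F] refutes=True  ← countermodel

Result: NO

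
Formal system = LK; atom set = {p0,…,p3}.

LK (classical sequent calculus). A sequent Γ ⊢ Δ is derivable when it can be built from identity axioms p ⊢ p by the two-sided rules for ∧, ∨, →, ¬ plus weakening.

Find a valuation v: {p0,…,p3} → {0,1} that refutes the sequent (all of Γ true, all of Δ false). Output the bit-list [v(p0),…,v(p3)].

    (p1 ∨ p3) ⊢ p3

Search for a countermodel by truth-table:
  v=0000: Γ:[(p1 ∨ p3)=F] Δ:[p3=F] refutes=False
  v=0001: Γ:[(p1 ∨ p3)=T] Δ:[p3=T] refutes=False
  v=0010: Γ:[(p1 ∨ p3)=F] Δ:[p3=F] refutes=False
  v=0011: Γ:[(p1 ∨ p3)=T] Δ:[p3=T] refutes=False
  v=0100: Γ:[(p1 ∨ p3)=T] Δ:[p3=F] refutes=True  ← countermodel

Result: [0, 1, 0, 0]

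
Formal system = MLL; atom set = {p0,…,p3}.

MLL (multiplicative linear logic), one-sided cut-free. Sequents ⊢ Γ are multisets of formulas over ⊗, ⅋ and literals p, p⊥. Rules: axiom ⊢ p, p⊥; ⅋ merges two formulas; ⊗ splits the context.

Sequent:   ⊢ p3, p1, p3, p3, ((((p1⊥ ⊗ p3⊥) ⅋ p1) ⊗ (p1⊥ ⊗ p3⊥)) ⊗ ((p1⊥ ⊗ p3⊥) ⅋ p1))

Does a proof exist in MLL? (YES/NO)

Derivation (root first):
[⊗]  ⊢ p3, p1, p3, p3, ((((p1⊥ ⊗ p3⊥) ⅋ p1) ⊗ (p1⊥ ⊗ p3⊥)) ⊗ ((p1⊥ ⊗ p3⊥) ⅋ p1))
  [⊗]  ⊢ p3, p1, p3, (((p1⊥ ⊗ p3⊥) ⅋ p1) ⊗ (p1⊥ ⊗ p3⊥))
    [⅋]  ⊢ p3, ((p1⊥ ⊗ p3⊥) ⅋ p1)
      [⊗]  ⊢ p1, p3, (p1⊥ ⊗ p3⊥)
        [Ax]  ⊢ p1, p1⊥
        [Ax]  ⊢ p3, p3⊥
    [⊗]  ⊢ p1, p3, (p1⊥ ⊗ p3⊥)
      [Ax]  ⊢ p1, p1⊥
      [Ax]  ⊢ p3, p3⊥
  [⅋]  ⊢ p3, ((p1⊥ ⊗ p3⊥) ⅋ p1)
    [⊗]  ⊢ p1, p3, (p1⊥ ⊗ p3⊥)
      [Ax]  ⊢ p1, p1⊥
      [Ax]  ⊢ p3, p3⊥

Result: YES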